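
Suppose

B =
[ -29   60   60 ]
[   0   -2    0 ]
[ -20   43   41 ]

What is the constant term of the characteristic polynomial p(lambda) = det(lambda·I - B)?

22

p(0) = det(0·I − B) = det(−B) = (−1)^3·det(B).
det(B) = -22, so p(0) = 22.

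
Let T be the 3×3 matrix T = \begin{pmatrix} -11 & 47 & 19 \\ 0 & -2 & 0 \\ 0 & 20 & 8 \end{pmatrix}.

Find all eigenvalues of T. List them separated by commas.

Set up det(sI - T) = 0.
Expanding the 3×3 determinant: p(s) = s^3 + 5s^2 - 82s - 176.
Since p(-2) = 0, s = -2 is a root.
Dividing by (s + 2) leaves s^2 + 3s - 88.
The quadratic factors as (s + 11)·(s - 8).
Eigenvalues: -11, -2, 8.

-11, -2, 8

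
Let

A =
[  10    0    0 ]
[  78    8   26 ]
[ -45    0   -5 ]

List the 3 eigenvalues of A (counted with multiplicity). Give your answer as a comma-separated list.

-5, 8, 10

Compute the characteristic polynomial p(λ) = det(λI - A).
Cofactor expansion gives p(λ) = λ^3 - 13λ^2 - 10λ + 400.
Rational-root test: λ = -5 gives p(-5) = 0.
Dividing by (λ + 5) leaves λ^2 - 18λ + 80.
The quadratic factors as (λ - 8)·(λ - 10).
Eigenvalues: -5, 8, 10.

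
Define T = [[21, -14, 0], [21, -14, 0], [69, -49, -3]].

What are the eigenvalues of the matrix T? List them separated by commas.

-3, 0, 7

Compute the characteristic polynomial p(t) = det(tI - T).
Expanding along the first row, p(t) = t^3 - 4t^2 - 21t.
Try t = 7: p(7) = 0, so 7 is a root.
Factor out (t - 7): p(t) = (t - 7)·(t^2 + 3t).
The quadratic factors as (t + 3)·t.
Eigenvalues: -3, 0, 7.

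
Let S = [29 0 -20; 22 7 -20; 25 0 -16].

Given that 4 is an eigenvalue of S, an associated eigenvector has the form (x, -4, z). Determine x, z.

-4, -5

We need (S - 4I)v = 0.
S - 4I = [[25, 0, -20], [22, 3, -20], [25, 0, -20]].
Row 1: (25)·x + (0)·-4 + (-20)·z = 0
Row 2: (22)·x + (3)·-4 + (-20)·z = 0
Row 3: (25)·x + (0)·-4 + (-20)·z = 0
Solving gives x = -4, z = -5.
Check: S·(-4, -4, -5) = (-16, -16, -20) = 4·(-4, -4, -5).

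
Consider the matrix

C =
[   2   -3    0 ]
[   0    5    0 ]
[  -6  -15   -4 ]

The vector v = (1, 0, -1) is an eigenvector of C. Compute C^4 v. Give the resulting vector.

(16, 0, -16)

First find the eigenvalue: Cv = (2, 0, -2) = 2·(1, 0, -1), so λ = 2.
Then C^4 v = λ^4·v = 2^4·(1, 0, -1) = 16·(1, 0, -1) = (16, 0, -16).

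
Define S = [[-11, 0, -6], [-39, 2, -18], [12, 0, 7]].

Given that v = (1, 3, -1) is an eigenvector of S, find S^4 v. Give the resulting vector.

(625, 1875, -625)

First find the eigenvalue: Sv = (-5, -15, 5) = -5·(1, 3, -1), so λ = -5.
Then S^4 v = λ^4·v = (-5)^4·(1, 3, -1) = 625·(1, 3, -1) = (625, 1875, -625).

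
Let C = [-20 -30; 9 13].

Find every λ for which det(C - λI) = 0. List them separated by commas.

-5, -2

det(C - λI) = (-20 - λ)(13 - λ) - (-30)·(9) = λ^2 + 7λ + 10.
This factors as (λ + 5)·(λ + 2) = 0.
Eigenvalues: -5, -2.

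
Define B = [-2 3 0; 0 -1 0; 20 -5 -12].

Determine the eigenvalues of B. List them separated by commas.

Compute the characteristic polynomial p(λ) = det(λI - B).
Expanding the 3×3 determinant: p(λ) = λ^3 + 15λ^2 + 38λ + 24.
Rational-root test: λ = -1 gives p(-1) = 0.
Dividing by (λ + 1) leaves λ^2 + 14λ + 24.
The quadratic factors as (λ + 12)·(λ + 2).
Eigenvalues: -12, -2, -1.

-12, -2, -1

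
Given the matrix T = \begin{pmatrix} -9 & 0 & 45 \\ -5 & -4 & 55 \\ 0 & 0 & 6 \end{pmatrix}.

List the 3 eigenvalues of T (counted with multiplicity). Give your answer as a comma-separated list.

Compute the characteristic polynomial p(s) = det(sI - T).
Expanding along the first row, p(s) = s^3 + 7s^2 - 42s - 216.
Rational-root test: s = -4 gives p(-4) = 0.
Dividing by (s + 4) leaves s^2 + 3s - 54.
The quadratic factors as (s + 9)·(s - 6).
Eigenvalues: -9, -4, 6.

-9, -4, 6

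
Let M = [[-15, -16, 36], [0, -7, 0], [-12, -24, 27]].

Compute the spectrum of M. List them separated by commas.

-7, 3, 9

Compute the characteristic polynomial p(λ) = det(λI - M).
Expanding the 3×3 determinant: p(λ) = λ^3 - 5λ^2 - 57λ + 189.
Try λ = 3: p(3) = 0, so 3 is a root.
Dividing by (λ - 3) leaves λ^2 - 2λ - 63.
The quadratic factors as (λ + 7)·(λ - 9).
Eigenvalues: -7, 3, 9.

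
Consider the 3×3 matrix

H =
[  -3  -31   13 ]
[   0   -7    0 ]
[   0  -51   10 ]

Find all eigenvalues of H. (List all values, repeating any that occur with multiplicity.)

-7, -3, 10

Set up det(λI - H) = 0.
Cofactor expansion gives p(λ) = λ^3 - 79λ - 210.
Rational-root test: λ = -3 gives p(-3) = 0.
Factor out (λ + 3): p(λ) = (λ + 3)·(λ^2 - 3λ - 70).
The quadratic factors as (λ + 7)·(λ - 10).
Eigenvalues: -7, -3, 10.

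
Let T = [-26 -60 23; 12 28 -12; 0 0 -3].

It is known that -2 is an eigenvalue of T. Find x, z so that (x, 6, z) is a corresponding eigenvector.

We need (T + 2I)v = 0.
T + 2I = [[-24, -60, 23], [12, 30, -12], [0, 0, -1]].
Row 1: (-24)·x + (-60)·6 + (23)·z = 0
Row 2: (12)·x + (30)·6 + (-12)·z = 0
Row 3: (0)·x + (0)·6 + (-1)·z = 0
Solving gives x = -15, z = 0.
Check: T·(-15, 6, 0) = (30, -12, 0) = -2·(-15, 6, 0).

-15, 0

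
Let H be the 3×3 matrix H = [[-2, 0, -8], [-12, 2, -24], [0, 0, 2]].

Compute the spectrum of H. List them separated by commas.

Set up det(λI - H) = 0.
Expanding along the first row, p(λ) = λ^3 - 2λ^2 - 4λ + 8.
Try λ = 2: p(2) = 0, so 2 is a root.
Dividing by (λ - 2) leaves λ^2 - 4.
The quadratic factors as (λ + 2)·(λ - 2).
Eigenvalues: -2, 2, 2.

-2, 2, 2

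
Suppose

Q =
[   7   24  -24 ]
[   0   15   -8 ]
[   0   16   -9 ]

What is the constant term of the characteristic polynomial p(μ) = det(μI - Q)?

49

p(0) = det(0·I − Q) = det(−Q) = (−1)^3·det(Q).
det(Q) = -49, so p(0) = 49.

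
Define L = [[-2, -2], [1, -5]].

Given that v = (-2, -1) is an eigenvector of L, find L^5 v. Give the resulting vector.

First find the eigenvalue: Lv = (6, 3) = -3·(-2, -1), so λ = -3.
Then L^5 v = λ^5·v = (-3)^5·(-2, -1) = -243·(-2, -1) = (486, 243).

(486, 243)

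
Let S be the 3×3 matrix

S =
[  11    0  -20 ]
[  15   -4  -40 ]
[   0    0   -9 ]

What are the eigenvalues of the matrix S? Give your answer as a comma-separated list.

-9, -4, 11

Compute the characteristic polynomial p(λ) = det(λI - S).
Expanding the 3×3 determinant: p(λ) = λ^3 + 2λ^2 - 107λ - 396.
Since p(-9) = 0, λ = -9 is a root.
Dividing by (λ + 9) leaves λ^2 - 7λ - 44.
The quadratic factors as (λ + 4)·(λ - 11).
Eigenvalues: -9, -4, 11.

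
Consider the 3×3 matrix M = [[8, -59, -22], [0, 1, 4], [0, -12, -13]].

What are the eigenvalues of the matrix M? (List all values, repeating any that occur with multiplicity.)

Compute the characteristic polynomial p(r) = det(rI - M).
Cofactor expansion gives p(r) = r^3 + 4r^2 - 61r - 280.
Rational-root test: r = -7 gives p(-7) = 0.
Factor out (r + 7): p(r) = (r + 7)·(r^2 - 3r - 40).
The quadratic factors as (r + 5)·(r - 8).
Eigenvalues: -7, -5, 8.

-7, -5, 8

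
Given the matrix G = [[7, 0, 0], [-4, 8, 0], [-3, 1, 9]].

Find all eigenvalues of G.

7, 8, 9

G is lower triangular, so its eigenvalues are the diagonal entries.
Diagonal: 7, 8, 9.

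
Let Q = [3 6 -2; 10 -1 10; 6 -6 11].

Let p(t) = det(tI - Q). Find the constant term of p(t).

45

p(t) = t^3 - 13t^2 + 31t + 45.
The constant term is 45.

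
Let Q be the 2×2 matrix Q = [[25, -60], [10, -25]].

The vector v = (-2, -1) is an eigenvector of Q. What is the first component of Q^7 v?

First find the eigenvalue: Qv = (10, 5) = -5·(-2, -1), so λ = -5.
Then Q^7 v = λ^7·v = (-5)^7·(-2, -1) = -78125·(-2, -1) = (156250, 78125).

156250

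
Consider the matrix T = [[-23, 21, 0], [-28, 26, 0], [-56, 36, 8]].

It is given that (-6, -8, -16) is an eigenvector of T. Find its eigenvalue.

Compute Tv: T·(-6, -8, -16) = (-30, -40, -80).
Since Tv = λv, compare component 1: -30 = λ·-6, so λ = 5.

5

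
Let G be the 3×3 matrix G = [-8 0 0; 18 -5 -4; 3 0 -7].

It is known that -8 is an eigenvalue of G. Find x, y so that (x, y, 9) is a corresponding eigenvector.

-3, 30

We need (G + 8I)v = 0.
G + 8I = [[0, 0, 0], [18, 3, -4], [3, 0, 1]].
Row 1: (0)·x + (0)·y + (0)·9 = 0
Row 2: (18)·x + (3)·y + (-4)·9 = 0
Row 3: (3)·x + (0)·y + (1)·9 = 0
Solving gives x = -3, y = 30.
Check: G·(-3, 30, 9) = (24, -240, -72) = -8·(-3, 30, 9).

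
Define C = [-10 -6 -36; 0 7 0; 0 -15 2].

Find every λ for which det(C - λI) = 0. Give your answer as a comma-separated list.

The characteristic polynomial is p(μ) = det(μI - C).
Expanding along the first row, p(μ) = μ^3 + μ^2 - 76μ + 140.
Since p(7) = 0, μ = 7 is a root.
Factor out (μ - 7): p(μ) = (μ - 7)·(μ^2 + 8μ - 20).
The quadratic factors as (μ + 10)·(μ - 2).
Eigenvalues: -10, 2, 7.

-10, 2, 7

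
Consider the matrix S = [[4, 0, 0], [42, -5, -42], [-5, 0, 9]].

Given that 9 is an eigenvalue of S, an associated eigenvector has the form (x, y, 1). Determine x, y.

0, -3

We need (S - 9I)v = 0.
S - 9I = [[-5, 0, 0], [42, -14, -42], [-5, 0, 0]].
Row 1: (-5)·x + (0)·y + (0)·1 = 0
Row 2: (42)·x + (-14)·y + (-42)·1 = 0
Row 3: (-5)·x + (0)·y + (0)·1 = 0
Solving gives x = 0, y = -3.
Check: S·(0, -3, 1) = (0, -27, 9) = 9·(0, -3, 1).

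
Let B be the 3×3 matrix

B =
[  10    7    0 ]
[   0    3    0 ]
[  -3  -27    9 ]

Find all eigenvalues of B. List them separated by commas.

3, 9, 10

Set up det(λI - B) = 0.
Expanding along the first row, p(λ) = λ^3 - 22λ^2 + 147λ - 270.
Rational-root test: λ = 9 gives p(9) = 0.
Dividing by (λ - 9) leaves λ^2 - 13λ + 30.
The quadratic factors as (λ - 3)·(λ - 10).
Eigenvalues: 3, 9, 10.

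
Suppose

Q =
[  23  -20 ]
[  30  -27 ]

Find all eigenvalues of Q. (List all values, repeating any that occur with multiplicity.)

-7, 3

det(Q - lambda·I) = (23 - lambda)(-27 - lambda) - (-20)·(30) = lambda^2 + 4·lambda - 21.
This factors as (lambda + 7)·(lambda - 3) = 0.
Eigenvalues: -7, 3.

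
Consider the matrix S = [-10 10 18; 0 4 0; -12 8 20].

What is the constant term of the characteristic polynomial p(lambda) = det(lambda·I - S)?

p(0) = det(0·I − S) = det(−S) = (−1)^3·det(S).
det(S) = 64, so p(0) = -64.

-64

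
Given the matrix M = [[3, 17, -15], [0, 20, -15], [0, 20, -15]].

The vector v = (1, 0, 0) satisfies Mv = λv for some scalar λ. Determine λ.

3

Compute Mv: M·(1, 0, 0) = (3, 0, 0).
Since Mv = λv, compare component 1: 3 = λ·1, so λ = 3.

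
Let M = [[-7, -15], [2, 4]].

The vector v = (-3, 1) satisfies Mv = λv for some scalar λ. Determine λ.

-2

Compute Mv: M·(-3, 1) = (6, -2).
Since Mv = λv, compare component 1: 6 = λ·-3, so λ = -2.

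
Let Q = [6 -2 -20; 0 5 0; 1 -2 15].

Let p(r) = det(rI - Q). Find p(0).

p(0) = det(0·I − Q) = det(−Q) = (−1)^3·det(Q).
det(Q) = 550, so p(0) = -550.

-550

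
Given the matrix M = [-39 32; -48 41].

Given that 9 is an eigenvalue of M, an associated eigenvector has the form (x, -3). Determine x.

-2

We need (M - 9I)v = 0.
M - 9I = [[-48, 32], [-48, 32]].
Row 1: (-48)·x + (32)·-3 = 0
Row 2: (-48)·x + (32)·-3 = 0
Solving gives x = -2.
Check: M·(-2, -3) = (-18, -27) = 9·(-2, -3).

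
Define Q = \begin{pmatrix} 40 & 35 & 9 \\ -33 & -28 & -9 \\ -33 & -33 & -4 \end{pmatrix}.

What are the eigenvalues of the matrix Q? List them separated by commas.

Compute the characteristic polynomial p(r) = det(rI - Q).
Cofactor expansion gives p(r) = r^3 - 8r^2 - 13r + 140.
Try r = 7: p(7) = 0, so 7 is a root.
Dividing by (r - 7) leaves r^2 - r - 20.
The quadratic factors as (r + 4)·(r - 5).
Eigenvalues: -4, 5, 7.

-4, 5, 7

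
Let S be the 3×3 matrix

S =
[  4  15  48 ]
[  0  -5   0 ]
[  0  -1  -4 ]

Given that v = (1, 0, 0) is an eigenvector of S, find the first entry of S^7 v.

First find the eigenvalue: Sv = (4, 0, 0) = 4·(1, 0, 0), so λ = 4.
Then S^7 v = λ^7·v = 4^7·(1, 0, 0) = 16384·(1, 0, 0) = (16384, 0, 0).

16384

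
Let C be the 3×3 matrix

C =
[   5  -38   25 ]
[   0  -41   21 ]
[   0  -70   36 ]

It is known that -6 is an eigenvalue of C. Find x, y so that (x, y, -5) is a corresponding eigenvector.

1, -3

We need (C + 6I)v = 0.
C + 6I = [[11, -38, 25], [0, -35, 21], [0, -70, 42]].
Row 1: (11)·x + (-38)·y + (25)·-5 = 0
Row 2: (0)·x + (-35)·y + (21)·-5 = 0
Row 3: (0)·x + (-70)·y + (42)·-5 = 0
Solving gives x = 1, y = -3.
Check: C·(1, -3, -5) = (-6, 18, 30) = -6·(1, -3, -5).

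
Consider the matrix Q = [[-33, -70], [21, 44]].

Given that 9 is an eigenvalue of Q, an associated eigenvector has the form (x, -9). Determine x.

15

We need (Q - 9I)v = 0.
Q - 9I = [[-42, -70], [21, 35]].
Row 1: (-42)·x + (-70)·-9 = 0
Row 2: (21)·x + (35)·-9 = 0
Solving gives x = 15.
Check: Q·(15, -9) = (135, -81) = 9·(15, -9).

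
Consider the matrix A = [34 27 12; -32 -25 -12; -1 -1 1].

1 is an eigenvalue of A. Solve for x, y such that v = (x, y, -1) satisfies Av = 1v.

We need (A - 1I)v = 0.
A - 1I = [[33, 27, 12], [-32, -26, -12], [-1, -1, 0]].
Row 1: (33)·x + (27)·y + (12)·-1 = 0
Row 2: (-32)·x + (-26)·y + (-12)·-1 = 0
Row 3: (-1)·x + (-1)·y + (0)·-1 = 0
Solving gives x = 2, y = -2.
Check: A·(2, -2, -1) = (2, -2, -1) = 1·(2, -2, -1).

2, -2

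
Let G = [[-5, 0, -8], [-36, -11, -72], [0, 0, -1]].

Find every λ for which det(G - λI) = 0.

-11, -5, -1

Compute the characteristic polynomial p(λ) = det(λI - G).
Expanding the 3×3 determinant: p(λ) = λ^3 + 17λ^2 + 71λ + 55.
Since p(-1) = 0, λ = -1 is a root.
Factor out (λ + 1): p(λ) = (λ + 1)·(λ^2 + 16λ + 55).
The quadratic factors as (λ + 11)·(λ + 5).
Eigenvalues: -11, -5, -1.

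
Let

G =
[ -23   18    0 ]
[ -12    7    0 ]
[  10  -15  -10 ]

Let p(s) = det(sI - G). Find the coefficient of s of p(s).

215

p(s) = s^3 + 26s^2 + 215s + 550.
The coefficient of s is 215.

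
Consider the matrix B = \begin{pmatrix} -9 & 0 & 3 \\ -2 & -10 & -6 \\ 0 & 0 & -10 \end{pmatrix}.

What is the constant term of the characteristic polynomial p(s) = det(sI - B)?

900

p(0) = det(0·I − B) = det(−B) = (−1)^3·det(B).
det(B) = -900, so p(0) = 900.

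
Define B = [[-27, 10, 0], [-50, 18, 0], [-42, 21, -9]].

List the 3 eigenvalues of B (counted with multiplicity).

Set up det(tI - B) = 0.
Cofactor expansion gives p(t) = t^3 + 18t^2 + 95t + 126.
Rational-root test: t = -7 gives p(-7) = 0.
Dividing by (t + 7) leaves t^2 + 11t + 18.
The quadratic factors as (t + 9)·(t + 2).
Eigenvalues: -9, -7, -2.

-9, -7, -2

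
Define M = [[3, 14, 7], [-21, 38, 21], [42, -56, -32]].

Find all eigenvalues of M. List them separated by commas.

Set up det(lambda·I - M) = 0.
Expanding along the first row, p(lambda) = lambda^3 - 9·lambda^2 - 22·lambda + 120.
Since p(3) = 0, lambda = 3 is a root.
Dividing by (lambda - 3) leaves lambda^2 - 6·lambda - 40.
The quadratic factors as (lambda + 4)·(lambda - 10).
Eigenvalues: -4, 3, 10.

-4, 3, 10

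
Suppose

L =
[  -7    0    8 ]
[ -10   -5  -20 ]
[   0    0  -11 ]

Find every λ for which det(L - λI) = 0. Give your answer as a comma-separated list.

The characteristic polynomial is p(t) = det(tI - L).
Cofactor expansion gives p(t) = t^3 + 23t^2 + 167t + 385.
Try t = -11: p(-11) = 0, so -11 is a root.
Dividing by (t + 11) leaves t^2 + 12t + 35.
The quadratic factors as (t + 7)·(t + 5).
Eigenvalues: -11, -7, -5.

-11, -7, -5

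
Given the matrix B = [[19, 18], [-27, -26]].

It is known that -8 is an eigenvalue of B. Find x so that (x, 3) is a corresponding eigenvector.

We need (B + 8I)v = 0.
B + 8I = [[27, 18], [-27, -18]].
Row 1: (27)·x + (18)·3 = 0
Row 2: (-27)·x + (-18)·3 = 0
Solving gives x = -2.
Check: B·(-2, 3) = (16, -24) = -8·(-2, 3).

-2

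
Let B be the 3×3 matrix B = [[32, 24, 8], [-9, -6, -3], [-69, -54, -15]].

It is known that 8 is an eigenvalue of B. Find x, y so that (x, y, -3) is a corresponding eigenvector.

1, 0

We need (B - 8I)v = 0.
B - 8I = [[24, 24, 8], [-9, -14, -3], [-69, -54, -23]].
Row 1: (24)·x + (24)·y + (8)·-3 = 0
Row 2: (-9)·x + (-14)·y + (-3)·-3 = 0
Row 3: (-69)·x + (-54)·y + (-23)·-3 = 0
Solving gives x = 1, y = 0.
Check: B·(1, 0, -3) = (8, 0, -24) = 8·(1, 0, -3).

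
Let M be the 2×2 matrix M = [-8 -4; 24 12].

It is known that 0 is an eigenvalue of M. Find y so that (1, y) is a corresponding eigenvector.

We need (M)v = 0.
M = [[-8, -4], [24, 12]].
Row 1: (-8)·1 + (-4)·y = 0
Row 2: (24)·1 + (12)·y = 0
Solving gives y = -2.
Check: M·(1, -2) = (0, 0) = 0·(1, -2).

-2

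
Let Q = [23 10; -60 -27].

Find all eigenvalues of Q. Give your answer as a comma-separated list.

det(Q - rI) = (23 - r)(-27 - r) - (10)·(-60) = r^2 + 4r - 21.
This factors as (r + 7)·(r - 3) = 0.
Eigenvalues: -7, 3.

-7, 3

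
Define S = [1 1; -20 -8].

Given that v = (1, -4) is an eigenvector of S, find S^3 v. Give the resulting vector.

First find the eigenvalue: Sv = (-3, 12) = -3·(1, -4), so λ = -3.
Then S^3 v = λ^3·v = (-3)^3·(1, -4) = -27·(1, -4) = (-27, 108).

(-27, 108)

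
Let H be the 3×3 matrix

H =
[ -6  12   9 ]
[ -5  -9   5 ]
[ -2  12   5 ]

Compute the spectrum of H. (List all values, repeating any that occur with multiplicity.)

-9, -4, 3

Compute the characteristic polynomial p(s) = det(sI - H).
Expanding the 3×3 determinant: p(s) = s^3 + 10s^2 - 3s - 108.
Rational-root test: s = 3 gives p(3) = 0.
Factor out (s - 3): p(s) = (s - 3)·(s^2 + 13s + 36).
The quadratic factors as (s + 9)·(s + 4).
Eigenvalues: -9, -4, 3.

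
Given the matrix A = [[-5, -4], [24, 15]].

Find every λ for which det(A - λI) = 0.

3, 7

det(A - λI) = (-5 - λ)(15 - λ) - (-4)·(24) = λ^2 - 10λ + 21.
This factors as (λ - 3)·(λ - 7) = 0.
Eigenvalues: 3, 7.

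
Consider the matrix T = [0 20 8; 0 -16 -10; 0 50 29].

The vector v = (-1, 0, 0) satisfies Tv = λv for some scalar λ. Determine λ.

Compute Tv: T·(-1, 0, 0) = (0, 0, 0).
Since Tv = λv, compare component 1: 0 = λ·-1, so λ = 0.

0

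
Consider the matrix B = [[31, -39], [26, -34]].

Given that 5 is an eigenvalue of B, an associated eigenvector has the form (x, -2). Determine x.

-3

We need (B - 5I)v = 0.
B - 5I = [[26, -39], [26, -39]].
Row 1: (26)·x + (-39)·-2 = 0
Row 2: (26)·x + (-39)·-2 = 0
Solving gives x = -3.
Check: B·(-3, -2) = (-15, -10) = 5·(-3, -2).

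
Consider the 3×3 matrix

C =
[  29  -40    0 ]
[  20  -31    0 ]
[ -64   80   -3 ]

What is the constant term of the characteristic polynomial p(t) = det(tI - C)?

-297

p(0) = det(0·I − C) = det(−C) = (−1)^3·det(C).
det(C) = 297, so p(0) = -297.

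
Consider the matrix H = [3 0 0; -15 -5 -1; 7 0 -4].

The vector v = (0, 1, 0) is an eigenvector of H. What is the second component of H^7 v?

First find the eigenvalue: Hv = (0, -5, 0) = -5·(0, 1, 0), so λ = -5.
Then H^7 v = λ^7·v = (-5)^7·(0, 1, 0) = -78125·(0, 1, 0) = (0, -78125, 0).

-78125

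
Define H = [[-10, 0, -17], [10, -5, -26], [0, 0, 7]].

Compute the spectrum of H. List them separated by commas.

-10, -5, 7

Compute the characteristic polynomial p(r) = det(rI - H).
Expanding the 3×3 determinant: p(r) = r^3 + 8r^2 - 55r - 350.
Rational-root test: r = -5 gives p(-5) = 0.
Dividing by (r + 5) leaves r^2 + 3r - 70.
The quadratic factors as (r + 10)·(r - 7).
Eigenvalues: -10, -5, 7.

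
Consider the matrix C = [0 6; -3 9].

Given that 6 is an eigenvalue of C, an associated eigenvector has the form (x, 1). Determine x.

1

We need (C - 6I)v = 0.
C - 6I = [[-6, 6], [-3, 3]].
Row 1: (-6)·x + (6)·1 = 0
Row 2: (-3)·x + (3)·1 = 0
Solving gives x = 1.
Check: C·(1, 1) = (6, 6) = 6·(1, 1).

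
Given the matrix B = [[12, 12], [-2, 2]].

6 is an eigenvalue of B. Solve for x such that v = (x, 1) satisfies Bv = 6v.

We need (B - 6I)v = 0.
B - 6I = [[6, 12], [-2, -4]].
Row 1: (6)·x + (12)·1 = 0
Row 2: (-2)·x + (-4)·1 = 0
Solving gives x = -2.
Check: B·(-2, 1) = (-12, 6) = 6·(-2, 1).

-2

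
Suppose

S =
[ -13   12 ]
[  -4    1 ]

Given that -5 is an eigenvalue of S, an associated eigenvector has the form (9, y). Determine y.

6

We need (S + 5I)v = 0.
S + 5I = [[-8, 12], [-4, 6]].
Row 1: (-8)·9 + (12)·y = 0
Row 2: (-4)·9 + (6)·y = 0
Solving gives y = 6.
Check: S·(9, 6) = (-45, -30) = -5·(9, 6).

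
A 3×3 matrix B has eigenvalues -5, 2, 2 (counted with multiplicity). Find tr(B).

-1

trace(B) is the sum of the eigenvalues: (-5) + (2) + (2) = -1.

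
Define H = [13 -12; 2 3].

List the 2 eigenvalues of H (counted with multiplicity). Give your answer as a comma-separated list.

det(H - lambda·I) = (13 - lambda)(3 - lambda) - (-12)·(2) = lambda^2 - 16·lambda + 63.
This factors as (lambda - 7)·(lambda - 9) = 0.
Eigenvalues: 7, 9.

7, 9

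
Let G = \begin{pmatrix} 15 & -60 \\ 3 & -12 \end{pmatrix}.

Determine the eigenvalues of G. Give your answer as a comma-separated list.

0, 3

det(G - λI) = (15 - λ)(-12 - λ) - (-60)·(3) = λ^2 - 3λ.
This factors as λ·(λ - 3) = 0.
Eigenvalues: 0, 3.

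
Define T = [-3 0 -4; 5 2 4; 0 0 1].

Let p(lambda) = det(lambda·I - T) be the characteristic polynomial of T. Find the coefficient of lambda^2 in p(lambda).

0

The coefficient of lambda^2 of det(lambda·I - T) is −trace(T).
trace(T) = (-3) + (2) + (1) = 0, so the coefficient is 0.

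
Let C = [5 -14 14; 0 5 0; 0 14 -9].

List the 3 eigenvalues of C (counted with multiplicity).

Set up det(λI - C) = 0.
Expanding along the first row, p(λ) = λ^3 - λ^2 - 65λ + 225.
Rational-root test: λ = 5 gives p(5) = 0.
Dividing by (λ - 5) leaves λ^2 + 4λ - 45.
The quadratic factors as (λ + 9)·(λ - 5).
Eigenvalues: -9, 5, 5.

-9, 5, 5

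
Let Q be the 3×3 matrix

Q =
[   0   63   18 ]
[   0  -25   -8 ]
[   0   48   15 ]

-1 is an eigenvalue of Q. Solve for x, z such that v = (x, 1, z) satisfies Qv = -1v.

-9, -3

We need (Q + 1I)v = 0.
Q + 1I = [[1, 63, 18], [0, -24, -8], [0, 48, 16]].
Row 1: (1)·x + (63)·1 + (18)·z = 0
Row 2: (0)·x + (-24)·1 + (-8)·z = 0
Row 3: (0)·x + (48)·1 + (16)·z = 0
Solving gives x = -9, z = -3.
Check: Q·(-9, 1, -3) = (9, -1, 3) = -1·(-9, 1, -3).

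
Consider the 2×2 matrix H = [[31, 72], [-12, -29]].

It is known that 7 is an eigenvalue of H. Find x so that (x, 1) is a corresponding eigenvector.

We need (H - 7I)v = 0.
H - 7I = [[24, 72], [-12, -36]].
Row 1: (24)·x + (72)·1 = 0
Row 2: (-12)·x + (-36)·1 = 0
Solving gives x = -3.
Check: H·(-3, 1) = (-21, 7) = 7·(-3, 1).

-3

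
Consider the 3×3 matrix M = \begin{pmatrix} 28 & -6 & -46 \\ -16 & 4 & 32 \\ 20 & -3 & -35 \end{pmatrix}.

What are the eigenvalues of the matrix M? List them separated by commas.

Compute the characteristic polynomial p(r) = det(rI - M).
Cofactor expansion gives p(r) = r^3 + 3r^2 - 88r + 240.
Since p(4) = 0, r = 4 is a root.
Dividing by (r - 4) leaves r^2 + 7r - 60.
The quadratic factors as (r + 12)·(r - 5).
Eigenvalues: -12, 4, 5.

-12, 4, 5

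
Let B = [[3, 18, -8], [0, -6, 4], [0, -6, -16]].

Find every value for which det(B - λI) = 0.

-12, -10, 3

The characteristic polynomial is p(t) = det(tI - B).
Cofactor expansion gives p(t) = t^3 + 19t^2 + 54t - 360.
Since p(3) = 0, t = 3 is a root.
Factor out (t - 3): p(t) = (t - 3)·(t^2 + 22t + 120).
The quadratic factors as (t + 12)·(t + 10).
Eigenvalues: -12, -10, 3.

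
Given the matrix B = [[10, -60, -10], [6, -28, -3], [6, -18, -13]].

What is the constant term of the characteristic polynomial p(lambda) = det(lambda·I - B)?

1100

p(0) = det(0·I − B) = det(−B) = (−1)^3·det(B).
det(B) = -1100, so p(0) = 1100.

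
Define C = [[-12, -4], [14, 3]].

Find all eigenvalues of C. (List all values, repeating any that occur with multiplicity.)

-5, -4

det(C - lambda·I) = (-12 - lambda)(3 - lambda) - (-4)·(14) = lambda^2 + 9·lambda + 20.
This factors as (lambda + 5)·(lambda + 4) = 0.
Eigenvalues: -5, -4.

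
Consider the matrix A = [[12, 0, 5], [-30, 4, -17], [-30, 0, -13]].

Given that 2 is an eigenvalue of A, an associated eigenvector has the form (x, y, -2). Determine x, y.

1, -2

We need (A - 2I)v = 0.
A - 2I = [[10, 0, 5], [-30, 2, -17], [-30, 0, -15]].
Row 1: (10)·x + (0)·y + (5)·-2 = 0
Row 2: (-30)·x + (2)·y + (-17)·-2 = 0
Row 3: (-30)·x + (0)·y + (-15)·-2 = 0
Solving gives x = 1, y = -2.
Check: A·(1, -2, -2) = (2, -4, -4) = 2·(1, -2, -2).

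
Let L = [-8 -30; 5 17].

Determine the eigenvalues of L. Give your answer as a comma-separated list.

2, 7

det(L - sI) = (-8 - s)(17 - s) - (-30)·(5) = s^2 - 9s + 14.
This factors as (s - 2)·(s - 7) = 0.
Eigenvalues: 2, 7.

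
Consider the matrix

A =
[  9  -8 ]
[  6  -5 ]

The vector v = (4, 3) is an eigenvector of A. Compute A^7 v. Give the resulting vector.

First find the eigenvalue: Av = (12, 9) = 3·(4, 3), so λ = 3.
Then A^7 v = λ^7·v = 3^7·(4, 3) = 2187·(4, 3) = (8748, 6561).

(8748, 6561)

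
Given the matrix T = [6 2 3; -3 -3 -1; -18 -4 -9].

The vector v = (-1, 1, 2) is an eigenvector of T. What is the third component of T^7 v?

First find the eigenvalue: Tv = (2, -2, -4) = -2·(-1, 1, 2), so λ = -2.
Then T^7 v = λ^7·v = (-2)^7·(-1, 1, 2) = -128·(-1, 1, 2) = (128, -128, -256).

-256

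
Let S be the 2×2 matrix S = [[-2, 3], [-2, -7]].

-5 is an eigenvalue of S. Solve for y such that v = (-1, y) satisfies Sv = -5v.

1

We need (S + 5I)v = 0.
S + 5I = [[3, 3], [-2, -2]].
Row 1: (3)·-1 + (3)·y = 0
Row 2: (-2)·-1 + (-2)·y = 0
Solving gives y = 1.
Check: S·(-1, 1) = (5, -5) = -5·(-1, 1).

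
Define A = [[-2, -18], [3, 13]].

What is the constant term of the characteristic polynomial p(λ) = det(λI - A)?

28

p(0) = det(0·I − A) = det(−A) = (−1)^2·det(A).
det(A) = 28, so p(0) = 28.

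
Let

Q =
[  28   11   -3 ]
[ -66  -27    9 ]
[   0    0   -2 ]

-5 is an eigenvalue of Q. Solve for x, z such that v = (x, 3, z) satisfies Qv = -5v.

We need (Q + 5I)v = 0.
Q + 5I = [[33, 11, -3], [-66, -22, 9], [0, 0, 3]].
Row 1: (33)·x + (11)·3 + (-3)·z = 0
Row 2: (-66)·x + (-22)·3 + (9)·z = 0
Row 3: (0)·x + (0)·3 + (3)·z = 0
Solving gives x = -1, z = 0.
Check: Q·(-1, 3, 0) = (5, -15, 0) = -5·(-1, 3, 0).

-1, 0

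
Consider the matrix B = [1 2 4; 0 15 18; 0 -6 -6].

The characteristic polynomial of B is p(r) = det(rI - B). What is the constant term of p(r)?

-18

p(r) = r^3 - 10r^2 + 27r - 18.
The constant term is -18.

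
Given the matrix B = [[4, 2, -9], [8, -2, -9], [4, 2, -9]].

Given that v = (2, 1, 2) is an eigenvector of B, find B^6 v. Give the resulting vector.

First find the eigenvalue: Bv = (-8, -4, -8) = -4·(2, 1, 2), so λ = -4.
Then B^6 v = λ^6·v = (-4)^6·(2, 1, 2) = 4096·(2, 1, 2) = (8192, 4096, 8192).

(8192, 4096, 8192)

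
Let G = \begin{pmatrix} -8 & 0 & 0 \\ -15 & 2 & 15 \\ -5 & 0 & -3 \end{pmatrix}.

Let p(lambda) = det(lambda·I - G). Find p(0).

-48

p(0) = det(0·I − G) = det(−G) = (−1)^3·det(G).
det(G) = 48, so p(0) = -48.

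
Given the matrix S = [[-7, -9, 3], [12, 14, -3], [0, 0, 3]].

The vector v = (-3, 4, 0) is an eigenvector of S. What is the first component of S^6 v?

-46875

First find the eigenvalue: Sv = (-15, 20, 0) = 5·(-3, 4, 0), so λ = 5.
Then S^6 v = λ^6·v = 5^6·(-3, 4, 0) = 15625·(-3, 4, 0) = (-46875, 62500, 0).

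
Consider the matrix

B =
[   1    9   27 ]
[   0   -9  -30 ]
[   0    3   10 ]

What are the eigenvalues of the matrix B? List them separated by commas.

0, 1, 1

Set up det(rI - B) = 0.
Expanding the 3×3 determinant: p(r) = r^3 - 2r^2 + r.
Rational-root test: r = 0 gives p(0) = 0.
Factor out r: p(r) = r·(r^2 - 2r + 1).
The quadratic factor is (r - 1)^2.
Eigenvalues: 0, 1, 1.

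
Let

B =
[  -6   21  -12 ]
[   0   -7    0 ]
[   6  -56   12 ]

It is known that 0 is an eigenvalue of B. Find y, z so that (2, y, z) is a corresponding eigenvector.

0, -1

We need (B)v = 0.
B = [[-6, 21, -12], [0, -7, 0], [6, -56, 12]].
Row 1: (-6)·2 + (21)·y + (-12)·z = 0
Row 2: (0)·2 + (-7)·y + (0)·z = 0
Row 3: (6)·2 + (-56)·y + (12)·z = 0
Solving gives y = 0, z = -1.
Check: B·(2, 0, -1) = (0, 0, 0) = 0·(2, 0, -1).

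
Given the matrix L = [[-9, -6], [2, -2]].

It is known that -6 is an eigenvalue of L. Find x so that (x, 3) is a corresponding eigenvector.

We need (L + 6I)v = 0.
L + 6I = [[-3, -6], [2, 4]].
Row 1: (-3)·x + (-6)·3 = 0
Row 2: (2)·x + (4)·3 = 0
Solving gives x = -6.
Check: L·(-6, 3) = (36, -18) = -6·(-6, 3).

-6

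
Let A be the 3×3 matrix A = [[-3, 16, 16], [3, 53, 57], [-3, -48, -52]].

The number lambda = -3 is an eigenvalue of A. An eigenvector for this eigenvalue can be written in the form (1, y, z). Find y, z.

We need (A + 3I)v = 0.
A + 3I = [[0, 16, 16], [3, 56, 57], [-3, -48, -49]].
Row 1: (0)·1 + (16)·y + (16)·z = 0
Row 2: (3)·1 + (56)·y + (57)·z = 0
Row 3: (-3)·1 + (-48)·y + (-49)·z = 0
Solving gives y = 3, z = -3.
Check: A·(1, 3, -3) = (-3, -9, 9) = -3·(1, 3, -3).

3, -3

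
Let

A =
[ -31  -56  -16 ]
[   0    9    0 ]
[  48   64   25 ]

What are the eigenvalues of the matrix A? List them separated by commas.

Compute the characteristic polynomial p(μ) = det(μI - A).
Cofactor expansion gives p(μ) = μ^3 - 3μ^2 - 61μ + 63.
Try μ = 1: p(1) = 0, so 1 is a root.
Dividing by (μ - 1) leaves μ^2 - 2μ - 63.
The quadratic factors as (μ + 7)·(μ - 9).
Eigenvalues: -7, 1, 9.

-7, 1, 9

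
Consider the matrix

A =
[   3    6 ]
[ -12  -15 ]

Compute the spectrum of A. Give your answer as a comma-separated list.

-9, -3

det(A - λI) = (3 - λ)(-15 - λ) - (6)·(-12) = λ^2 + 12λ + 27.
This factors as (λ + 9)·(λ + 3) = 0.
Eigenvalues: -9, -3.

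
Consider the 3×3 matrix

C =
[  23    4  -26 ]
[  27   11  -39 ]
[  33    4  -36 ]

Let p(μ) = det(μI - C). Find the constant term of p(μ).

p(μ) = μ^3 + 2μ^2 - 65μ + 150.
The constant term is 150.

150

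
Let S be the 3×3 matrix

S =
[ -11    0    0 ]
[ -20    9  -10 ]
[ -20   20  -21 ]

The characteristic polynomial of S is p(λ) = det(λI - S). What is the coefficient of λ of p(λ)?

143

p(λ) = λ^3 + 23λ^2 + 143λ + 121.
The coefficient of λ is 143.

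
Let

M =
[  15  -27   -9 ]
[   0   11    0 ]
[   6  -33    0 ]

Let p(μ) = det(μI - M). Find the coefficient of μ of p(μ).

p(μ) = μ^3 - 26μ^2 + 219μ - 594.
The coefficient of μ is 219.

219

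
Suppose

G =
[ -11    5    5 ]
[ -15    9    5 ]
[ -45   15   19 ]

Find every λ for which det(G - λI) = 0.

4, 4, 9

Compute the characteristic polynomial p(μ) = det(μI - G).
Expanding along the first row, p(μ) = μ^3 - 17μ^2 + 88μ - 144.
Rational-root test: μ = 9 gives p(9) = 0.
Factor out (μ - 9): p(μ) = (μ - 9)·(μ^2 - 8μ + 16).
The quadratic factor is (μ - 4)^2.
Eigenvalues: 4, 4, 9.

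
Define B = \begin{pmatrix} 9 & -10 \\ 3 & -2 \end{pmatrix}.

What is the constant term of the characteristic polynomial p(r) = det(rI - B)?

p(0) = det(0·I − B) = det(−B) = (−1)^2·det(B).
det(B) = 12, so p(0) = 12.

12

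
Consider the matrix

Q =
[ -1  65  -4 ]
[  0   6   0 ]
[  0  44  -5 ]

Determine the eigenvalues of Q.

The characteristic polynomial is p(λ) = det(λI - Q).
Expanding along the first row, p(λ) = λ^3 - 31λ - 30.
Try λ = -1: p(-1) = 0, so -1 is a root.
Factor out (λ + 1): p(λ) = (λ + 1)·(λ^2 - λ - 30).
The quadratic factors as (λ + 5)·(λ - 6).
Eigenvalues: -5, -1, 6.

-5, -1, 6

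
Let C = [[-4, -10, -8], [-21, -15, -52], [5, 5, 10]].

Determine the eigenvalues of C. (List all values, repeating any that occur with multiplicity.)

-10, -5, 6

Set up det(rI - C) = 0.
Expanding along the first row, p(r) = r^3 + 9r^2 - 40r - 300.
Since p(-5) = 0, r = -5 is a root.
Dividing by (r + 5) leaves r^2 + 4r - 60.
The quadratic factors as (r + 10)·(r - 6).
Eigenvalues: -10, -5, 6.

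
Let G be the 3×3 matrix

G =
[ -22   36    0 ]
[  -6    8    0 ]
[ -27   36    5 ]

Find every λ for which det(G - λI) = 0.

-10, -4, 5

The characteristic polynomial is p(lambda) = det(lambda·I - G).
Expanding the 3×3 determinant: p(lambda) = lambda^3 + 9·lambda^2 - 30·lambda - 200.
Since p(-4) = 0, lambda = -4 is a root.
Dividing by (lambda + 4) leaves lambda^2 + 5·lambda - 50.
The quadratic factors as (lambda + 10)·(lambda - 5).
Eigenvalues: -10, -4, 5.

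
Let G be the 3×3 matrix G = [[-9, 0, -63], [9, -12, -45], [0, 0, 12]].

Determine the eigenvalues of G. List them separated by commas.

Set up det(μI - G) = 0.
Expanding the 3×3 determinant: p(μ) = μ^3 + 9μ^2 - 144μ - 1296.
Rational-root test: μ = 12 gives p(12) = 0.
Dividing by (μ - 12) leaves μ^2 + 21μ + 108.
The quadratic factors as (μ + 12)·(μ + 9).
Eigenvalues: -12, -9, 12.

-12, -9, 12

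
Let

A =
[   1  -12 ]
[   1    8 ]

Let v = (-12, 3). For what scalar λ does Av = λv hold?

Compute Av: A·(-12, 3) = (-48, 12).
Since Av = λv, compare component 1: -48 = λ·-12, so λ = 4.

4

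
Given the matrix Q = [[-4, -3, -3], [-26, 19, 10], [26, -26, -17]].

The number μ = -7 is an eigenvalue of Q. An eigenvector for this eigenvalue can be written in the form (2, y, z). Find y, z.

We need (Q + 7I)v = 0.
Q + 7I = [[3, -3, -3], [-26, 26, 10], [26, -26, -10]].
Row 1: (3)·2 + (-3)·y + (-3)·z = 0
Row 2: (-26)·2 + (26)·y + (10)·z = 0
Row 3: (26)·2 + (-26)·y + (-10)·z = 0
Solving gives y = 2, z = 0.
Check: Q·(2, 2, 0) = (-14, -14, 0) = -7·(2, 2, 0).

2, 0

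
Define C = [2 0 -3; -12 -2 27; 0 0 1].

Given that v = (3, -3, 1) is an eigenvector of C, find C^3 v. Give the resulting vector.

First find the eigenvalue: Cv = (3, -3, 1) = 1·(3, -3, 1), so λ = 1.
Then C^3 v = λ^3·v = 1^3·(3, -3, 1) = 1·(3, -3, 1) = (3, -3, 1).

(3, -3, 1)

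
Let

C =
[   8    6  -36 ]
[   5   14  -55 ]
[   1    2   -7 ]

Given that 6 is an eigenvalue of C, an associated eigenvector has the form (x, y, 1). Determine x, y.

We need (C - 6I)v = 0.
C - 6I = [[2, 6, -36], [5, 8, -55], [1, 2, -13]].
Row 1: (2)·x + (6)·y + (-36)·1 = 0
Row 2: (5)·x + (8)·y + (-55)·1 = 0
Row 3: (1)·x + (2)·y + (-13)·1 = 0
Solving gives x = 3, y = 5.
Check: C·(3, 5, 1) = (18, 30, 6) = 6·(3, 5, 1).

3, 5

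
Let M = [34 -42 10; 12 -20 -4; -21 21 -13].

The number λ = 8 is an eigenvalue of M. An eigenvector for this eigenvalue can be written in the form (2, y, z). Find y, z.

We need (M - 8I)v = 0.
M - 8I = [[26, -42, 10], [12, -28, -4], [-21, 21, -21]].
Row 1: (26)·2 + (-42)·y + (10)·z = 0
Row 2: (12)·2 + (-28)·y + (-4)·z = 0
Row 3: (-21)·2 + (21)·y + (-21)·z = 0
Solving gives y = 1, z = -1.
Check: M·(2, 1, -1) = (16, 8, -8) = 8·(2, 1, -1).

1, -1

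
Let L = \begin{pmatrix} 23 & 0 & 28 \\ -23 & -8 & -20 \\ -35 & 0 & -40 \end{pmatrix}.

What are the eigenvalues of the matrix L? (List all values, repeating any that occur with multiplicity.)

-12, -8, -5

Compute the characteristic polynomial p(lambda) = det(lambda·I - L).
Expanding the 3×3 determinant: p(lambda) = lambda^3 + 25·lambda^2 + 196·lambda + 480.
Try lambda = -12: p(-12) = 0, so -12 is a root.
Dividing by (lambda + 12) leaves lambda^2 + 13·lambda + 40.
The quadratic factors as (lambda + 8)·(lambda + 5).
Eigenvalues: -12, -8, -5.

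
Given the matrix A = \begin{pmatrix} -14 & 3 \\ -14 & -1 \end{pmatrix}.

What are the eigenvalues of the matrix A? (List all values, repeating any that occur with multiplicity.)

det(A - rI) = (-14 - r)(-1 - r) - (3)·(-14) = r^2 + 15r + 56.
This factors as (r + 8)·(r + 7) = 0.
Eigenvalues: -8, -7.

-8, -7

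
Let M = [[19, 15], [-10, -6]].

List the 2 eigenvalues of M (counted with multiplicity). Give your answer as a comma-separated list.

det(M - rI) = (19 - r)(-6 - r) - (15)·(-10) = r^2 - 13r + 36.
This factors as (r - 4)·(r - 9) = 0.
Eigenvalues: 4, 9.

4, 9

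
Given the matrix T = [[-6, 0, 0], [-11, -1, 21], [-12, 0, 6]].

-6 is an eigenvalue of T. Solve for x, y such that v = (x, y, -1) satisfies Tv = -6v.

We need (T + 6I)v = 0.
T + 6I = [[0, 0, 0], [-11, 5, 21], [-12, 0, 12]].
Row 1: (0)·x + (0)·y + (0)·-1 = 0
Row 2: (-11)·x + (5)·y + (21)·-1 = 0
Row 3: (-12)·x + (0)·y + (12)·-1 = 0
Solving gives x = -1, y = 2.
Check: T·(-1, 2, -1) = (6, -12, 6) = -6·(-1, 2, -1).

-1, 2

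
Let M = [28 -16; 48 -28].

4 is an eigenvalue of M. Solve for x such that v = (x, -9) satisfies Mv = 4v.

-6

We need (M - 4I)v = 0.
M - 4I = [[24, -16], [48, -32]].
Row 1: (24)·x + (-16)·-9 = 0
Row 2: (48)·x + (-32)·-9 = 0
Solving gives x = -6.
Check: M·(-6, -9) = (-24, -36) = 4·(-6, -9).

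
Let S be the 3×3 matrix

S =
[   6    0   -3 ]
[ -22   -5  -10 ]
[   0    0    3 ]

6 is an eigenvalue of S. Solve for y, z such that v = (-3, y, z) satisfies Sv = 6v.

6, 0

We need (S - 6I)v = 0.
S - 6I = [[0, 0, -3], [-22, -11, -10], [0, 0, -3]].
Row 1: (0)·-3 + (0)·y + (-3)·z = 0
Row 2: (-22)·-3 + (-11)·y + (-10)·z = 0
Row 3: (0)·-3 + (0)·y + (-3)·z = 0
Solving gives y = 6, z = 0.
Check: S·(-3, 6, 0) = (-18, 36, 0) = 6·(-3, 6, 0).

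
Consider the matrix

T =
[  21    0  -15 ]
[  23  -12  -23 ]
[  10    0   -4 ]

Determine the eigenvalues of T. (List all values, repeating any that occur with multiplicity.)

Set up det(tI - T) = 0.
Cofactor expansion gives p(t) = t^3 - 5t^2 - 138t + 792.
Since p(11) = 0, t = 11 is a root.
Dividing by (t - 11) leaves t^2 + 6t - 72.
The quadratic factors as (t + 12)·(t - 6).
Eigenvalues: -12, 6, 11.

-12, 6, 11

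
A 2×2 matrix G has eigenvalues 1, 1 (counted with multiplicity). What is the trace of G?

2

trace(G) is the sum of the eigenvalues: (1) + (1) = 2.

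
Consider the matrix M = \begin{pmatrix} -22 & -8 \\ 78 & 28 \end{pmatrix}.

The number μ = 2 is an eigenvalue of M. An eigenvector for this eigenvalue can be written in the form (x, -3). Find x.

1

We need (M - 2I)v = 0.
M - 2I = [[-24, -8], [78, 26]].
Row 1: (-24)·x + (-8)·-3 = 0
Row 2: (78)·x + (26)·-3 = 0
Solving gives x = 1.
Check: M·(1, -3) = (2, -6) = 2·(1, -3).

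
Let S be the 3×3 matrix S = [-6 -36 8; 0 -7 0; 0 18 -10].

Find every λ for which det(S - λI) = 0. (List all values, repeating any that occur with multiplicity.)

Set up det(lambda·I - S) = 0.
Cofactor expansion gives p(lambda) = lambda^3 + 23·lambda^2 + 172·lambda + 420.
Try lambda = -6: p(-6) = 0, so -6 is a root.
Factor out (lambda + 6): p(lambda) = (lambda + 6)·(lambda^2 + 17·lambda + 70).
The quadratic factors as (lambda + 10)·(lambda + 7).
Eigenvalues: -10, -7, -6.

-10, -7, -6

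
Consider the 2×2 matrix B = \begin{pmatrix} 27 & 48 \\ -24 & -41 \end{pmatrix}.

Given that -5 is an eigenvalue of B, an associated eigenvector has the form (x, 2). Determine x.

-3

We need (B + 5I)v = 0.
B + 5I = [[32, 48], [-24, -36]].
Row 1: (32)·x + (48)·2 = 0
Row 2: (-24)·x + (-36)·2 = 0
Solving gives x = -3.
Check: B·(-3, 2) = (15, -10) = -5·(-3, 2).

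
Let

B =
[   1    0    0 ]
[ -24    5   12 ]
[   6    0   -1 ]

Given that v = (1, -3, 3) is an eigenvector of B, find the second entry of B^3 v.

First find the eigenvalue: Bv = (1, -3, 3) = 1·(1, -3, 3), so λ = 1.
Then B^3 v = λ^3·v = 1^3·(1, -3, 3) = 1·(1, -3, 3) = (1, -3, 3).

-3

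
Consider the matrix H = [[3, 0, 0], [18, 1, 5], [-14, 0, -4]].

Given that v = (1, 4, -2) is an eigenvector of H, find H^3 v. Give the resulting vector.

First find the eigenvalue: Hv = (3, 12, -6) = 3·(1, 4, -2), so λ = 3.
Then H^3 v = λ^3·v = 3^3·(1, 4, -2) = 27·(1, 4, -2) = (27, 108, -54).

(27, 108, -54)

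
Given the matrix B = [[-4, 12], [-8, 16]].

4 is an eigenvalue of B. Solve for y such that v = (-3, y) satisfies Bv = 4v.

We need (B - 4I)v = 0.
B - 4I = [[-8, 12], [-8, 12]].
Row 1: (-8)·-3 + (12)·y = 0
Row 2: (-8)·-3 + (12)·y = 0
Solving gives y = -2.
Check: B·(-3, -2) = (-12, -8) = 4·(-3, -2).

-2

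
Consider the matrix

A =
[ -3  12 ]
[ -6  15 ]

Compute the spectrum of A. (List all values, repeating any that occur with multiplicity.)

3, 9

det(A - λI) = (-3 - λ)(15 - λ) - (12)·(-6) = λ^2 - 12λ + 27.
This factors as (λ - 3)·(λ - 9) = 0.
Eigenvalues: 3, 9.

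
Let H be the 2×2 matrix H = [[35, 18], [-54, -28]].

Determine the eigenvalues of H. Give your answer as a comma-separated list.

-1, 8

det(H - sI) = (35 - s)(-28 - s) - (18)·(-54) = s^2 - 7s - 8.
This factors as (s + 1)·(s - 8) = 0.
Eigenvalues: -1, 8.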